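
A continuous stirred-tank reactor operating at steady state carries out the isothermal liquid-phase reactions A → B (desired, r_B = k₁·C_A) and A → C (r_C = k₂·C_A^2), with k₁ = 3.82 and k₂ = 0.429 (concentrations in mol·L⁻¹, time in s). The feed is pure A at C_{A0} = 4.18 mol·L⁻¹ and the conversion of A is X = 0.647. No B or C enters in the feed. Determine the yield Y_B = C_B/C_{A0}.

0.555

Exit C_A = C_{A0}(1−X) = 4.18×0.353 = 1.476 mol·L⁻¹.
A CSTR operates uniformly at the exit composition, giving r_B = 5.637 and r_C = 0.9340 (each k·C_A^n at C_A = 1.476).
Fraction of consumed A going to B: r_B/(r_B+r_C) = 0.8578.
C_B = 0.8578·C_{A0}·X = 0.8578×4.18×0.647 = 2.32 mol·L⁻¹; Y_B = C_B/C_{A0} = 0.555.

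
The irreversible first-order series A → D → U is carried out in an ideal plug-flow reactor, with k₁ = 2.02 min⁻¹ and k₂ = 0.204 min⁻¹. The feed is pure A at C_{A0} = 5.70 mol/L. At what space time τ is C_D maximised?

For first-order series the maximum of C_D occurs at τ_opt = ln(k₂/k₁)/(k₂−k₁).
= ln(0.204/2.02)/(0.204−2.02) = ln(0.1010)/-1.816 = -2.293/-1.816 = 1.26 min.

1.26 min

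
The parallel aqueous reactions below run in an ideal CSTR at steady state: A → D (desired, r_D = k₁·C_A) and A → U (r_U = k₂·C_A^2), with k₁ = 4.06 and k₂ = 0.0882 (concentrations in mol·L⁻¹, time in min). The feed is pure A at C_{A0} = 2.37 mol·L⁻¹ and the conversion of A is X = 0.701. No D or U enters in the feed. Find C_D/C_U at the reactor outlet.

Exit C_A = C_{A0}(1−X) = 2.37×0.299 = 0.7086 mol·L⁻¹.
Rates in a CSTR are evaluated at the outlet concentration: r_D = 4.06×0.7086 = 2.877, r_U = 0.0882×0.7086^2 = 0.04429.
Overall selectivity = C_D/C_U = r_Dτ/(r_Uτ) = r_D/r_U = 65.0.

65.0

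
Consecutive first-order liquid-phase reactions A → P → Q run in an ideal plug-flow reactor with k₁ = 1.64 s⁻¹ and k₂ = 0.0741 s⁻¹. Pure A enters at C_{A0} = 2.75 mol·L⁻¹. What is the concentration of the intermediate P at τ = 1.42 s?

The intermediate concentration in a first-order A→B→C sequence is C_P = k₁C_{A0}(e^(−k₁τ) − e^(−k₂τ))/(k₂−k₁).
e^(−k₁τ) = e^(−1.64×1.42) = e^(−2.329) = 0.09741; e^(−k₂τ) = e^(−0.1052) = 0.9001.
C_P = 1.64×2.75/(0.0741−1.64) × (0.09741−0.9001) = (-2.880)×(-0.8027) = 2.312 mol·L⁻¹.

2.31 mol·L⁻¹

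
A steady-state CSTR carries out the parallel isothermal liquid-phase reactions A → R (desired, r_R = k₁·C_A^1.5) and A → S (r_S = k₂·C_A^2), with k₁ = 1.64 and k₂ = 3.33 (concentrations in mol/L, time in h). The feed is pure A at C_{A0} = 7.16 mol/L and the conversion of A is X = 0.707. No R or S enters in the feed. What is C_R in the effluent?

1.28 mol/L

Exit C_A = C_{A0}(1−X) = 7.16×0.293 = 2.098 mol/L.
A CSTR operates uniformly at the exit composition, giving r_R = 4.983 and r_S = 14.66 (each k·C_A^n at C_A = 2.098).
Fraction of consumed A going to R: r_R/(r_R+r_S) = 0.2537.
C_R = 0.2537·C_{A0}·X = 0.2537×7.16×0.707 = 1.28 mol/L.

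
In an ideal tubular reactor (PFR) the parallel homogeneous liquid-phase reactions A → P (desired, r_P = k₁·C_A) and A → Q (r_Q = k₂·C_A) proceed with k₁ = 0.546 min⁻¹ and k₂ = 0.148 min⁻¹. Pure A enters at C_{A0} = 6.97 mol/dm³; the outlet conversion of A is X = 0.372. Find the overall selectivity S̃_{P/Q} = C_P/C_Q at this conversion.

3.69

C_A = C_{A0}(1−X) = 4.377 mol/dm³.
Both paths are first order in A, so the instantaneous fraction to P is constant: dC_P/d(−C_A) = k₁/(k₁+k₂) = 0.7867.
C_P = 0.7867·(C_{A0}−C_A) = 0.7867×2.593 = 2.04 mol/dm³.
C_Q = (C_{A0}−C_A)−C_P = 0.5529 mol/dm³; S̃_{P/Q} = 2.040/0.5529 = 3.69.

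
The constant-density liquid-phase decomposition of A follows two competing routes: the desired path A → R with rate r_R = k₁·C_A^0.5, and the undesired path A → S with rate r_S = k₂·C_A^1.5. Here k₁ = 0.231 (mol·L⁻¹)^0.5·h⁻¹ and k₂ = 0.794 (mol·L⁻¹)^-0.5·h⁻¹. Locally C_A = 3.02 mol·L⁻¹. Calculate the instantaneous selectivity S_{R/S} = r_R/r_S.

S_{R/S} = r_R/r_S = (k₁·C_A^0.5)/(k₂·C_A^1.5) = (k₁/k₂)·C_A⁻¹.
= (0.231×3.020^0.5) / (0.794×3.020^1.5) = 0.4014/4.167 = 0.0963.
The undesired path is higher order in A, so low C_A (CSTR or dilute feed) favours R.

0.0963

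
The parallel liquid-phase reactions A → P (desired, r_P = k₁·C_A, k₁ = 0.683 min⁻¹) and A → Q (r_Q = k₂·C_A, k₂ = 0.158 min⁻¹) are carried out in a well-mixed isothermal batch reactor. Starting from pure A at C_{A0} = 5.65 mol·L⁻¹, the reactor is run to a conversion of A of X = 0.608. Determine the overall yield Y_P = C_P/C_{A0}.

0.494

C_A = C_{A0}(1−X) = 2.215 mol·L⁻¹.
Both paths are first order in A, so the instantaneous fraction to P is constant: dC_P/d(−C_A) = k₁/(k₁+k₂) = 0.8121.
C_P = 0.8121·(C_{A0}−C_A) = 0.8121×3.435 = 2.79 mol·L⁻¹.
Y_P = C_P/C_{A0} = 2.790/5.65 = 0.494.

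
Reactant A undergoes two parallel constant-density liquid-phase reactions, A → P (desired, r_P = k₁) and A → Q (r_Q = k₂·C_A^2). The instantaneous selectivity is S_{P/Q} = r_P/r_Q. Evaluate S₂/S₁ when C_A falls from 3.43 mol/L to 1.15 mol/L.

S_{P/Q} = (k₁/k₂)·C_A^-2, so S₂/S₁ = (C_{A,2}/C_{A,1})^-2.
= (1.15/3.43)^(-2) = (0.3353)^(-2) = 8.90.

8.90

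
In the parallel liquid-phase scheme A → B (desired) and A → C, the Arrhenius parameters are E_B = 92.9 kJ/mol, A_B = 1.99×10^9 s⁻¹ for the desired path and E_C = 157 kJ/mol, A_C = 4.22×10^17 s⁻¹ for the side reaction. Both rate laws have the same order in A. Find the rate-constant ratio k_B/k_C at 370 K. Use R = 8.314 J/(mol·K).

k_B/k_C = (A_B/A_C)·exp[−(E_B−E_C)/(RT)] = (A_B/A_C)·exp[(E_C−E_B)/(RT)].
(E_C−E_B)/(RT) = (157−92.9)×10³/(8.314×370) = 64100/3076 = 20.84.
k_B/k_C = (1.99×10^9/4.22×10^17)·exp(20.84) = 4.716×10^-9 × 1.121×10^9 = 5.29.
Since E_B < E_C, lowering the temperature improves selectivity toward B.

5.29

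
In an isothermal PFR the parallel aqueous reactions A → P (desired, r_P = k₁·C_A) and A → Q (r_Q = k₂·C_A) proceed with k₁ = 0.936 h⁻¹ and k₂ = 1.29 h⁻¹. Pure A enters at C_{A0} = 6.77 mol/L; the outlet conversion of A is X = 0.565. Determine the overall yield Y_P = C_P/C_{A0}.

C_A = C_{A0}(1−X) = 2.945 mol/L.
Both paths are first order in A, so the instantaneous fraction to P is constant: dC_P/d(−C_A) = k₁/(k₁+k₂) = 0.4205.
C_P = 0.4205·(C_{A0}−C_A) = 0.4205×3.825 = 1.61 mol/L.
Y_P = C_P/C_{A0} = 1.608/6.77 = 0.238.

0.238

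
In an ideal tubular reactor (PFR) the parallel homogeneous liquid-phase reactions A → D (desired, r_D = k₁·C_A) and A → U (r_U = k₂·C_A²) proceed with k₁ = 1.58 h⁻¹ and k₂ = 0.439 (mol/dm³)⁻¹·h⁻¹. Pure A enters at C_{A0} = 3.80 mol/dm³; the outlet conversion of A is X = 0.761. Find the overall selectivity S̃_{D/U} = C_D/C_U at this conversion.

1.61

C_A = C_{A0}(1−X) = 0.9082 mol/dm³.
Along a PFR/batch, dC_D/dC_A = −r_D/(r_D+r_U) = −k₁/(k₁+k₂·C_A).
Integrating from C_{A0} to C_A: C_D = (1.58/0.439)·ln[(1.58+0.439·3.80)/(1.58+0.439·0.908)] = 3.599·ln(3.248/1.979) = 1.784 mol/dm³.
C_U = (C_{A0}−C_A)−C_D = 1.108 mol/dm³; S̃_{D/U} = 1.784/1.108 = 1.61.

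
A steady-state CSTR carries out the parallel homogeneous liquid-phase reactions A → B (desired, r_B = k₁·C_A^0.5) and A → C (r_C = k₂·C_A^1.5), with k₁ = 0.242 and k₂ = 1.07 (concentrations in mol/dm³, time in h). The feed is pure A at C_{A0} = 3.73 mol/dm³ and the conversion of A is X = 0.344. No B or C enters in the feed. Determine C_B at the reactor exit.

Exit C_A = C_{A0}(1−X) = 3.73×0.656 = 2.447 mol/dm³.
In a CSTR the entire volume is at exit conditions, so r_B = 0.242×2.447^0.5 = 0.3785 and r_C = 1.07×2.447^1.5 = 4.095.
Fraction of consumed A going to B: r_B/(r_B+r_C) = 0.08461.
C_B = 0.08461·C_{A0}·X = 0.08461×3.73×0.344 = 0.109 mol/dm³.

0.109 mol/dm³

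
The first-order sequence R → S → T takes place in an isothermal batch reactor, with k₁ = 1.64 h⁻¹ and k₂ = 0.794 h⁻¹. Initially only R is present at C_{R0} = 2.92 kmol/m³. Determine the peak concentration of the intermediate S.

1.48 kmol/m³

For a first-order series the maximum intermediate yield is C_{S,max}/C_{R0} = (k₁/k₂)^[k₂/(k₂−k₁)].
= (1.64/0.794)^(0.794/(0.794−1.64)) = (2.065)^(-0.9385) = 0.5062.
C_{S,max} = 0.5062×2.92 = 1.48 kmol/m³.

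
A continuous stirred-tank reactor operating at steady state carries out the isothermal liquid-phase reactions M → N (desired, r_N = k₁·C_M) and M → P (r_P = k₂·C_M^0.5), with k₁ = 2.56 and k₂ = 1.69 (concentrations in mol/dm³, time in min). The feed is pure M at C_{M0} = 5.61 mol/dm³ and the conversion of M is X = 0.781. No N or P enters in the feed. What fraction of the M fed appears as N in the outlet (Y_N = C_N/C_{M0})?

0.489

Exit C_M = C_{M0}(1−X) = 5.61×0.219 = 1.229 mol/dm³.
A CSTR operates uniformly at the exit composition, giving r_N = 3.145 and r_P = 1.873 (each k·C_M^n at C_M = 1.229).
Fraction of consumed M going to N: r_N/(r_N+r_P) = 0.6267.
C_N = 0.6267·C_{M0}·X = 0.6267×5.61×0.781 = 2.75 mol/dm³; Y_N = C_N/C_{M0} = 0.489.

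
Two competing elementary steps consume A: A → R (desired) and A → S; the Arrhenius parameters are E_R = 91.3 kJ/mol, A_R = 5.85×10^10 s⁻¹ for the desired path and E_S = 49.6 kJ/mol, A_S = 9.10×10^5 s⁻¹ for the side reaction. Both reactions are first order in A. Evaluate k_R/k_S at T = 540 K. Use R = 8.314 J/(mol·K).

With equal orders, S_{R/S} = k_R/k_S = (A_R/A_S)·exp[(E_S−E_R)/(RT)].
(E_S−E_R)/(RT) = (49.6−91.3)×10³/(8.314×540) = -41700/4490 = -9.288.
k_R/k_S = (5.85×10^10/9.10×10^5)·exp(-9.288) = 64286 × 9.251×10^-5 = 5.95.
Since E_R > E_S, raising the temperature improves selectivity toward R.

5.95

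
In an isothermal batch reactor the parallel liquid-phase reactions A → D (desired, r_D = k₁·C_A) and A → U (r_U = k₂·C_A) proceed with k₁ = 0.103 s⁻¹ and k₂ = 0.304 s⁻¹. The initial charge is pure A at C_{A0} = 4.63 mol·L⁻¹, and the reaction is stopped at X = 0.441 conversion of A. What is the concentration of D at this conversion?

C_A = C_{A0}(1−X) = 2.588 mol·L⁻¹.
Both paths are first order in A, so the instantaneous fraction to D is constant: dC_D/d(−C_A) = k₁/(k₁+k₂) = 0.2531.
C_D = 0.2531·(C_{A0}−C_A) = 0.2531×2.042 = 0.517 mol·L⁻¹.

0.517 mol·L⁻¹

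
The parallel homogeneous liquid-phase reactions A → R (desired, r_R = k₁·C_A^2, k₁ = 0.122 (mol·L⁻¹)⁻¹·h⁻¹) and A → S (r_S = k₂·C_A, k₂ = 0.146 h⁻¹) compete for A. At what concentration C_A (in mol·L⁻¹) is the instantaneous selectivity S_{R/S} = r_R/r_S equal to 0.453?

S_{R/S} = (k₁/k₂)·C_A ⇒ C_A = S·k₂/k₁.
= 0.453×0.146/0.122 = 0.542 mol·L⁻¹.

0.542 mol·L⁻¹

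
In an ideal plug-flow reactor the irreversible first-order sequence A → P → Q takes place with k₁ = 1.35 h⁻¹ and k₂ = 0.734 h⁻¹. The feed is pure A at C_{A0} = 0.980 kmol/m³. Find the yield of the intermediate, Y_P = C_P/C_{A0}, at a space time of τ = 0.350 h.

For first-order series with pure A initially, C_P(τ) = k₁C_{A0}/(k₂−k₁)·(e^(−k₁τ) − e^(−k₂τ)).
e^(−k₁τ) = e^(−1.35×0.350) = e^(−0.4725) = 0.6234; e^(−k₂τ) = e^(−0.2569) = 0.7734.
C_P = 1.35×0.980/(0.734−1.35) × (0.6234−0.7734) = (-2.148)×(-0.1500) = 0.3222 kmol/m³.
Y_P = C_P/C_{A0} = 0.3222/0.980 = 0.329.

0.329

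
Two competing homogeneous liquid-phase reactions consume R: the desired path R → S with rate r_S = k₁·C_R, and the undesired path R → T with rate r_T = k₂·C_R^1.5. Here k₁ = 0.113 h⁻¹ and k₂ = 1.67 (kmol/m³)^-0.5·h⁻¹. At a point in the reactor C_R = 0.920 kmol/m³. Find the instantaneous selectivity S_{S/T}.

S_{S/T} = r_S/r_T = (k₁·C_R)/(k₂·C_R^1.5) = (k₁/k₂)·C_R^-0.5.
= (0.113×0.9200) / (1.67×0.9200^1.5) = 0.1040/1.474 = 0.0705.
The undesired path is higher order in R, so low C_R (CSTR or dilute feed) favours S.

0.0705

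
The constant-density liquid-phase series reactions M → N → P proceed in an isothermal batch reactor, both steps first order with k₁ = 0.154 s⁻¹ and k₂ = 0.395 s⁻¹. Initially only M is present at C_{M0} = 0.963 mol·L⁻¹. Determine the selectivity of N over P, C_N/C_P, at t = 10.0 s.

For first-order series with pure M initially, C_N(t) = k₁C_{M0}/(k₂−k₁)·(e^(−k₁t) − e^(−k₂t)).
e^(−k₁t) = e^(−0.154×10.0) = e^(−1.540) = 0.2144; e^(−k₂t) = e^(−3.950) = 0.01925.
C_N = 0.154×0.963/(0.395−0.154) × (0.2144−0.01925) = 0.6154×0.1951 = 0.1201 mol·L⁻¹.
C_M = C_{M0}e^(−k₁t) = 0.2064 mol·L⁻¹, so C_P = C_{M0}−C_M−C_N = 0.6365 mol·L⁻¹; C_N/C_P = 0.189.

0.189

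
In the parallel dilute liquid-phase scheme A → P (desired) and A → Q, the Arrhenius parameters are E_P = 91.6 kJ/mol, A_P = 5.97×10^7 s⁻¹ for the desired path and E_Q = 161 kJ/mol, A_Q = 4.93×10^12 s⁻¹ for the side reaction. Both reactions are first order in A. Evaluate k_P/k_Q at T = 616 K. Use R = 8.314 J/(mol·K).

Since both paths have the same order in A, the concentration cancels and S_{P/Q} = k_P/k_Q = (A_P/A_Q)·exp[(E_Q−E_P)/(RT)].
(E_Q−E_P)/(RT) = (161−91.6)×10³/(8.314×616) = 69400/5121 = 13.55.
k_P/k_Q = (5.97×10^7/4.93×10^12)·exp(13.55) = 1.211×10^-5 × 7.675×10^5 = 9.29.
Since E_P < E_Q, lowering the temperature improves selectivity toward P.

9.29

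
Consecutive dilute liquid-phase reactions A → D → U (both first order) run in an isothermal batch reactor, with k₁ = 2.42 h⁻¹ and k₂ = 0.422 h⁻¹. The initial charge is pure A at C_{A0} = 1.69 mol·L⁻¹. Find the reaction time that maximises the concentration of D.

For first-order series the maximum of C_D occurs at t_opt = ln(k₂/k₁)/(k₂−k₁).
= ln(0.422/2.42)/(0.422−2.42) = ln(0.1744)/-1.998 = -1.747/-1.998 = 0.874 h.

0.874 h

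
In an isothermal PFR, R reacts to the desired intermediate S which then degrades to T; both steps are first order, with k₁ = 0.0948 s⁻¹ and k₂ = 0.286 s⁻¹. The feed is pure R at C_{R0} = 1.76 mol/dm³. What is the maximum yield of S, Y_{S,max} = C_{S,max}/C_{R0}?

At the optimum, C_{S,max}/C_{R0} = (k₁/k₂)^[k₂/(k₂−k₁)].
= (0.0948/0.286)^(0.286/(0.286−0.0948)) = (0.3315)^(1.496) = 0.1917.

0.192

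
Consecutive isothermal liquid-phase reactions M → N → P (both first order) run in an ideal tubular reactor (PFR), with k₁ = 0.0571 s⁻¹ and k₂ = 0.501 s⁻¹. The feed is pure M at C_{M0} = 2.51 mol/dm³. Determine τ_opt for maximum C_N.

The intermediate peaks when r₁ = r₂, i.e. k₁e^(−k₁τ) = k₂e^(−k₂τ), giving τ_opt = ln(k₂/k₁)/(k₂−k₁).
= ln(0.501/0.0571)/(0.501−0.0571) = ln(8.774)/0.4439 = 2.172/0.4439 = 4.89 s.

4.89 s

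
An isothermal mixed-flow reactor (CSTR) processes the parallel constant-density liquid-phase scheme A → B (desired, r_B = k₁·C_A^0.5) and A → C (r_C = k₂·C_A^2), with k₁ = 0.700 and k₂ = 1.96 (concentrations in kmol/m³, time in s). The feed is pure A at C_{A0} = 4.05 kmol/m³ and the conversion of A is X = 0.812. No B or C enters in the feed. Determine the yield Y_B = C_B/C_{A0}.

Exit C_A = C_{A0}(1−X) = 4.05×0.188 = 0.7614 kmol/m³.
A CSTR operates uniformly at the exit composition, giving r_B = 0.6108 and r_C = 1.136 (each k·C_A^n at C_A = 0.7614).
Fraction of consumed A going to B: r_B/(r_B+r_C) = 0.3496.
C_B = 0.3496·C_{A0}·X = 0.3496×4.05×0.812 = 1.15 kmol/m³; Y_B = C_B/C_{A0} = 0.284.

0.284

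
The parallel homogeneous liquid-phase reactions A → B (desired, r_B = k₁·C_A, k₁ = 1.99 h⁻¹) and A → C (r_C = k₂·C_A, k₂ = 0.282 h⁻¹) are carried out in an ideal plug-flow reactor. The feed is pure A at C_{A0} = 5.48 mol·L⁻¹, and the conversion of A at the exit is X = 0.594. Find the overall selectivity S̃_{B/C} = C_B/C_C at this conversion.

7.06

C_A = C_{A0}(1−X) = 2.225 mol·L⁻¹.
Both paths are first order in A, so the instantaneous fraction to B is constant: dC_B/d(−C_A) = k₁/(k₁+k₂) = 0.8759.
C_B = 0.8759·(C_{A0}−C_A) = 0.8759×3.255 = 2.85 mol·L⁻¹.
C_C = (C_{A0}−C_A)−C_B = 0.4040 mol·L⁻¹; S̃_{B/C} = 2.851/0.4040 = 7.06.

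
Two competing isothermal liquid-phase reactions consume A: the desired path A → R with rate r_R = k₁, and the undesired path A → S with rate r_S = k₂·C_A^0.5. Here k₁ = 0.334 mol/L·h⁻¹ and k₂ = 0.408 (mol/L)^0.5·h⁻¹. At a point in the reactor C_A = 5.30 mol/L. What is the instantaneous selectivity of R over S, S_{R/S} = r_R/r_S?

0.356

S_{R/S} = r_R/r_S = (k₁)/(k₂·C_A^0.5) = (k₁/k₂)·C_A^-0.5.
= (0.334) / (0.408×5.300^0.5) = 0.3340/0.9393 = 0.356.
The undesired path is higher order in A, so low C_A (CSTR or dilute feed) favours R.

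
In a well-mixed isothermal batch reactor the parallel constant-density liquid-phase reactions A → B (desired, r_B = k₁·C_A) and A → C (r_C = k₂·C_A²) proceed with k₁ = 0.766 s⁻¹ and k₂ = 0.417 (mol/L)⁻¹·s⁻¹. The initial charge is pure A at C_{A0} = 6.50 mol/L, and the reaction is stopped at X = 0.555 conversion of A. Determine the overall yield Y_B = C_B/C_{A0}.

C_A = C_{A0}(1−X) = 2.892 mol/L.
Along a PFR/batch, dC_B/dC_A = −r_B/(r_B+r_C) = −k₁/(k₁+k₂·C_A).
Integrating from C_{A0} to C_A: C_B = (0.766/0.417)·ln[(0.766+0.417·6.50)/(0.766+0.417·2.89)] = 1.837·ln(3.476/1.972) = 1.041 mol/L.
Y_B = C_B/C_{A0} = 1.041/6.50 = 0.160.

0.160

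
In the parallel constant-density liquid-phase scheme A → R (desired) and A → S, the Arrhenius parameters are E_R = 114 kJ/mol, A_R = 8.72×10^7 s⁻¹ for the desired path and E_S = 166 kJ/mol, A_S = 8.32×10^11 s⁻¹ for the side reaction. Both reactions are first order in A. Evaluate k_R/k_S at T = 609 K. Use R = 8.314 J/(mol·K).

With equal orders, S_{R/S} = k_R/k_S = (A_R/A_S)·exp[(E_S−E_R)/(RT)].
(E_S−E_R)/(RT) = (166−114)×10³/(8.314×609) = 52000/5063 = 10.27.
k_R/k_S = (8.72×10^7/8.32×10^11)·exp(10.27) = 1.048×10^-4 × 28858 = 3.02.

3.02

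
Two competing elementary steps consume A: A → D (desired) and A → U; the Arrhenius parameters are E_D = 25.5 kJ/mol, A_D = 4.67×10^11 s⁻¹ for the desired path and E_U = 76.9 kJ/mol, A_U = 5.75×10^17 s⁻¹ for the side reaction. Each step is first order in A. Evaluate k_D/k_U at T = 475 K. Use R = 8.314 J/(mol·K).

0.365

With equal orders, S_{D/U} = k_D/k_U = (A_D/A_U)·exp[(E_U−E_D)/(RT)].
(E_U−E_D)/(RT) = (76.9−25.5)×10³/(8.314×475) = 51400/3949 = 13.02.
k_D/k_U = (4.67×10^11/5.75×10^17)·exp(13.02) = 8.122×10^-7 × 4.493×10^5 = 0.365.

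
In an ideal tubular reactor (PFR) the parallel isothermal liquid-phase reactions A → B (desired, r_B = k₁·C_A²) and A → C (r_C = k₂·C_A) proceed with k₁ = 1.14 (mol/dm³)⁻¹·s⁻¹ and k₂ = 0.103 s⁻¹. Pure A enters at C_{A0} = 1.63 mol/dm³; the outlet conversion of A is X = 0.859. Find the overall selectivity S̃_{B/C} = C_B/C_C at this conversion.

C_A = C_{A0}(1−X) = 0.2298 mol/dm³.
Along a PFR/batch, dC_C/dC_A = −r_C/(r_B+r_C) = −k₂/(k₂+k₁·C_A).
Integrating from C_{A0} to C_A: C_C = (0.103/1.14)·ln[(0.103+1.14·1.63)/(0.103+1.14·0.230)] = 0.09035·ln(1.961/0.3650) = 0.1519 mol/dm³.
Then C_B = (C_{A0}−C_A) − C_C = 1.400 − 0.1519 = 1.248 mol/dm³.
S̃_{B/C} = C_B/C_C = 1.248/0.1519 = 8.22.

8.22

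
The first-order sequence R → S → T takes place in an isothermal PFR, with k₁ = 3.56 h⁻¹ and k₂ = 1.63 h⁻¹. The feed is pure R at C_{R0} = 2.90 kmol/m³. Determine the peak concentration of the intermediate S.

For a first-order series the maximum intermediate yield is C_{S,max}/C_{R0} = (k₁/k₂)^[k₂/(k₂−k₁)].
= (3.56/1.63)^(1.63/(1.63−3.56)) = (2.184)^(-0.8446) = 0.5170.
C_{S,max} = 0.5170×2.90 = 1.50 kmol/m³.

1.50 kmol/m³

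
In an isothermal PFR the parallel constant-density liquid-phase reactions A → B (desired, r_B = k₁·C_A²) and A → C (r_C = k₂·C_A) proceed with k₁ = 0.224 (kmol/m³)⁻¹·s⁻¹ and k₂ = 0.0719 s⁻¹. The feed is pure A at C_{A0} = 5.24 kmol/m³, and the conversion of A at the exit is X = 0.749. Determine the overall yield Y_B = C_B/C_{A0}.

C_A = C_{A0}(1−X) = 1.315 kmol/m³.
Along a PFR/batch, dC_C/dC_A = −r_C/(r_B+r_C) = −k₂/(k₂+k₁·C_A).
Integrating from C_{A0} to C_A: C_C = (0.0719/0.224)·ln[(0.0719+0.224·5.24)/(0.0719+0.224·1.32)] = 0.3210·ln(1.246/0.3665) = 0.3927 kmol/m³.
Then C_B = (C_{A0}−C_A) − C_C = 3.925 − 0.3927 = 3.532 kmol/m³.
Y_B = C_B/C_{A0} = 3.532/5.24 = 0.674.

0.674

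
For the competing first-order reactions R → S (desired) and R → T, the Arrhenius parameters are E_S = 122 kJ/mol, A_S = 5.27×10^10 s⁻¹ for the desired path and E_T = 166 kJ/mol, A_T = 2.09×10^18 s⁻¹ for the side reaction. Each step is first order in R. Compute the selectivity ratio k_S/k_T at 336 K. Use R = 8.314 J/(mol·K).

0.175

Since both paths have the same order in R, the concentration cancels and S_{S/T} = k_S/k_T = (A_S/A_T)·exp[(E_T−E_S)/(RT)].
(E_T−E_S)/(RT) = (166−122)×10³/(8.314×336) = 44000/2794 = 15.75.
k_S/k_T = (5.27×10^10/2.09×10^18)·exp(15.75) = 2.522×10^-8 × 6.926×10^6 = 0.175.
Since E_S < E_T, lowering the temperature improves selectivity toward S.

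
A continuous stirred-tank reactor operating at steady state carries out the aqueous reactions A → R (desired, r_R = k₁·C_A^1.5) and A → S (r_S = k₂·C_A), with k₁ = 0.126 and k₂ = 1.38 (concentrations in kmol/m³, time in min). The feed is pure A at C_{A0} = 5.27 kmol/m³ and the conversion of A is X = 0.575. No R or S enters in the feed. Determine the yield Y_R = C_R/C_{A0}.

0.0691

Exit C_A = C_{A0}(1−X) = 5.27×0.425 = 2.240 kmol/m³.
In a CSTR the entire volume is at exit conditions, so r_R = 0.126×2.240^1.5 = 0.4223 and r_S = 1.38×2.240 = 3.091.
Fraction of consumed A going to R: r_R/(r_R+r_S) = 0.1202.
C_R = 0.1202·C_{A0}·X = 0.1202×5.27×0.575 = 0.364 kmol/m³; Y_R = C_R/C_{A0} = 0.0691.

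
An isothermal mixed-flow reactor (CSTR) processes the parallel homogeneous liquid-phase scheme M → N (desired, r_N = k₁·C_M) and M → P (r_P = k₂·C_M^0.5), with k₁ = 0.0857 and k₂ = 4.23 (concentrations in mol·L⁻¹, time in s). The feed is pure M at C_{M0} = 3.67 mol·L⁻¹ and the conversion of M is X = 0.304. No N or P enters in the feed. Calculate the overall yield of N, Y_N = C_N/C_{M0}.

Exit C_M = C_{M0}(1−X) = 3.67×0.696 = 2.554 mol·L⁻¹.
A CSTR operates uniformly at the exit composition, giving r_N = 0.2189 and r_P = 6.760 (each k·C_M^n at C_M = 2.554).
Fraction of consumed M going to N: r_N/(r_N+r_P) = 0.03136.
C_N = 0.03136·C_{M0}·X = 0.03136×3.67×0.304 = 0.0350 mol·L⁻¹; Y_N = C_N/C_{M0} = 0.00953.

0.00953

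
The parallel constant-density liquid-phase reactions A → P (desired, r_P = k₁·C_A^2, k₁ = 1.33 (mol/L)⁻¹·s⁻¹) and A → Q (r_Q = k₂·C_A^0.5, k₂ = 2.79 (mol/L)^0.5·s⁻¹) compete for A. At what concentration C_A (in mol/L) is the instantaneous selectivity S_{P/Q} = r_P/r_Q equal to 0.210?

0.579 mol/L

S_{P/Q} = (k₁/k₂)·C_A^1.5 ⇒ C_A = (S·k₂/k₁)^(1/1.5).
= (0.210×2.79/1.33)^(0.6667) = (0.4405)^(0.6667) = 0.579 mol/L.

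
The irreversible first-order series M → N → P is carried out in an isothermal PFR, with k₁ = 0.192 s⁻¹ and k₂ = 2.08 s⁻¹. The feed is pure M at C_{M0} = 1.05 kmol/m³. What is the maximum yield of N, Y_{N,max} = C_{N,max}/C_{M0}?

For a first-order series the maximum intermediate yield is C_{N,max}/C_{M0} = (k₁/k₂)^[k₂/(k₂−k₁)].
= (0.192/2.08)^(2.08/(2.08−0.192)) = (0.09231)^(1.102) = 0.07244.

0.0724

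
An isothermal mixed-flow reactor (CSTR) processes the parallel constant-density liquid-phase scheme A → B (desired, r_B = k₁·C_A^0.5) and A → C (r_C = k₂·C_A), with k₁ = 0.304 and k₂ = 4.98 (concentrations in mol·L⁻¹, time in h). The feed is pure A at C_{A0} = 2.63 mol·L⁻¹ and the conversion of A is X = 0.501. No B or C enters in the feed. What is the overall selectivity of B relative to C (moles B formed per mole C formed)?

0.0533

Exit C_A = C_{A0}(1−X) = 2.63×0.499 = 1.312 mol·L⁻¹.
A CSTR operates uniformly at the exit composition, giving r_B = 0.3483 and r_C = 6.536 (each k·C_A^n at C_A = 1.312).
Overall selectivity = C_B/C_C = r_Bτ/(r_Cτ) = r_B/r_C = 0.0533.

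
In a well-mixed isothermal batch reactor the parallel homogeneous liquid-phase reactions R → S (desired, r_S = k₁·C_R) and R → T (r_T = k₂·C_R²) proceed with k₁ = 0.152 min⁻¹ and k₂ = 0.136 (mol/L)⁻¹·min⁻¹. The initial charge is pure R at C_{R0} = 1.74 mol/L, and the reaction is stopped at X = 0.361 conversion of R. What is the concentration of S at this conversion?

0.277 mol/L

C_R = C_{R0}(1−X) = 1.112 mol/L.
Along a PFR/batch, dC_S/dC_R = −r_S/(r_S+r_T) = −k₁/(k₁+k₂·C_R).
Integrating from C_{R0} to C_R: C_S = (0.152/0.136)·ln[(0.152+0.136·1.74)/(0.152+0.136·1.11)] = 1.118·ln(0.3886/0.3032) = 0.2774 mol/L.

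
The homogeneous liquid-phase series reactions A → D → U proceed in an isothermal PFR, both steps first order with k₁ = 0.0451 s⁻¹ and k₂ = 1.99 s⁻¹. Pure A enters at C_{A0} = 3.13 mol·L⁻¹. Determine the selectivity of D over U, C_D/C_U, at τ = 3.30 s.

The intermediate concentration in a first-order A→B→C sequence is C_D = k₁C_{A0}(e^(−k₁τ) − e^(−k₂τ))/(k₂−k₁).
e^(−k₁τ) = e^(−0.0451×3.30) = e^(−0.1488) = 0.8617; e^(−k₂τ) = e^(−6.567) = 0.001406.
C_D = 0.0451×3.13/(1.99−0.0451) × (0.8617−0.001406) = 0.07258×0.8603 = 0.06244 mol·L⁻¹.
C_A = C_{A0}e^(−k₁τ) = 2.697 mol·L⁻¹, so C_U = C_{A0}−C_A−C_D = 0.3704 mol·L⁻¹; C_D/C_U = 0.169.

0.169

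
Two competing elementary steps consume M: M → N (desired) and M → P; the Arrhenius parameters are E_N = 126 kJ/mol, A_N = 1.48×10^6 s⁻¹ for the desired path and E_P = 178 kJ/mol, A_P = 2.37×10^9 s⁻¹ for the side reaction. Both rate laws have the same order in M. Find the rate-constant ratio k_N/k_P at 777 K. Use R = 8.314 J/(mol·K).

1.96

With equal orders, S_{N/P} = k_N/k_P = (A_N/A_P)·exp[(E_P−E_N)/(RT)].
(E_P−E_N)/(RT) = (178−126)×10³/(8.314×777) = 52000/6460 = 8.050.
k_N/k_P = (1.48×10^6/2.37×10^9)·exp(8.050) = 6.245×10^-4 × 3132 = 1.96.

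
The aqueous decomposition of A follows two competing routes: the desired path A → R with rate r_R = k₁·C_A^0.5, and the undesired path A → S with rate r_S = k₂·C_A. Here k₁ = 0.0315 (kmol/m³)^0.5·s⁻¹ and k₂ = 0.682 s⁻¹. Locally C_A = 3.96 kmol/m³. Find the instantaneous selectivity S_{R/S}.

S_{R/S} = r_R/r_S = (k₁·C_A^0.5)/(k₂·C_A) = (k₁/k₂)·C_A^-0.5.
= (0.0315×3.960^0.5) / (0.682×3.960) = 0.06268/2.701 = 0.0232.
The undesired path is higher order in A, so low C_A (CSTR or dilute feed) favours R.

0.0232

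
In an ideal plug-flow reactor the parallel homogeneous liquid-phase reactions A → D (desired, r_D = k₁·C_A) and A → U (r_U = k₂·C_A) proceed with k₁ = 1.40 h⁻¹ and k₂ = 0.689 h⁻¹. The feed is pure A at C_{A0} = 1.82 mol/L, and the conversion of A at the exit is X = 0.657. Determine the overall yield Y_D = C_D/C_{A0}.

0.440

C_A = C_{A0}(1−X) = 0.6243 mol/L.
Both paths are first order in A, so the instantaneous fraction to D is constant: dC_D/d(−C_A) = k₁/(k₁+k₂) = 0.6702.
C_D = 0.6702·(C_{A0}−C_A) = 0.6702×1.196 = 0.801 mol/L.
Y_D = C_D/C_{A0} = 0.8014/1.82 = 0.440.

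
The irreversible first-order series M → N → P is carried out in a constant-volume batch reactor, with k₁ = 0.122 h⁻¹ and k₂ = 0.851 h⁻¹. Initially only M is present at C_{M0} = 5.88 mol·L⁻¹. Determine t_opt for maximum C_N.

For first-order series the maximum of C_N occurs at t_opt = ln(k₂/k₁)/(k₂−k₁).
= ln(0.851/0.122)/(0.851−0.122) = ln(6.975)/0.7290 = 1.942/0.7290 = 2.66 h.

2.66 h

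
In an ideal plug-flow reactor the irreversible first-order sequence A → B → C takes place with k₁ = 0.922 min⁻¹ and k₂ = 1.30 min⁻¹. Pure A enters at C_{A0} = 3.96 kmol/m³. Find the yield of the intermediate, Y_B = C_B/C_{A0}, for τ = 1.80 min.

The intermediate concentration in a first-order A→B→C sequence is C_B = k₁C_{A0}(e^(−k₁τ) − e^(−k₂τ))/(k₂−k₁).
e^(−k₁τ) = e^(−0.922×1.80) = e^(−1.660) = 0.1902; e^(−k₂τ) = e^(−2.340) = 0.09633.
C_B = 0.922×3.96/(1.30−0.922) × (0.1902−0.09633) = 9.659×0.09389 = 0.9069 kmol/m³.
Y_B = C_B/C_{A0} = 0.9069/3.96 = 0.229.

0.229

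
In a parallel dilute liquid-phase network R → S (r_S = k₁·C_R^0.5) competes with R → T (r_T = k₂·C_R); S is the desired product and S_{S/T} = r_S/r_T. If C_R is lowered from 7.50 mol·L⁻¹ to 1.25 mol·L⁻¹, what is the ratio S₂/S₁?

2.45

S_{S/T} = (k₁/k₂)·C_R^-0.5, so S₂/S₁ = (C_{R,2}/C_{R,1})^-0.5.
= (1.25/7.50)^(-0.5) = (0.1667)^(-0.5) = 2.45.
Selectivity toward S rises as C_R falls — low-concentration operation is favoured.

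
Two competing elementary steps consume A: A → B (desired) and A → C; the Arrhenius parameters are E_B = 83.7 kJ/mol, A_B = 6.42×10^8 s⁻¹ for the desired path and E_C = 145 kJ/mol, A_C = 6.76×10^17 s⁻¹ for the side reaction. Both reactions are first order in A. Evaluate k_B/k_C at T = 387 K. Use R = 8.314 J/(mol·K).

k_B/k_C = (A_B/A_C)·exp[−(E_B−E_C)/(RT)] = (A_B/A_C)·exp[(E_C−E_B)/(RT)].
(E_C−E_B)/(RT) = (145−83.7)×10³/(8.314×387) = 61300/3218 = 19.05.
k_B/k_C = (6.42×10^8/6.76×10^17)·exp(19.05) = 9.497×10^-10 × 1.880×10^8 = 0.179.

0.179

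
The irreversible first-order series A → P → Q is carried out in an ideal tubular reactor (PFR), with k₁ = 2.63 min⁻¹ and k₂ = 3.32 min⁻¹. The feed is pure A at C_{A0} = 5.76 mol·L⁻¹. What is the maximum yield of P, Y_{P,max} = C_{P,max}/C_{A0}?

0.326

For a first-order series the maximum intermediate yield is C_{P,max}/C_{A0} = (k₁/k₂)^[k₂/(k₂−k₁)].
= (2.63/3.32)^(3.32/(3.32−2.63)) = (0.7922)^(4.812) = 0.3260.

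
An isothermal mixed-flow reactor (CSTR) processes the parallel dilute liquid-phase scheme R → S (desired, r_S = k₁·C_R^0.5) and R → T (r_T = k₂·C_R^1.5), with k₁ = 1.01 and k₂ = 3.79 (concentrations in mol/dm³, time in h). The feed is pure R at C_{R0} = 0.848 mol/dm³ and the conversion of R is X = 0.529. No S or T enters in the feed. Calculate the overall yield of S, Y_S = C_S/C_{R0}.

Exit C_R = C_{R0}(1−X) = 0.848×0.471 = 0.3994 mol/dm³.
In a CSTR the entire volume is at exit conditions, so r_S = 1.01×0.3994^0.5 = 0.6383 and r_T = 3.79×0.3994^1.5 = 0.9567.
Fraction of consumed R going to S: r_S/(r_S+r_T) = 0.4002.
C_S = 0.4002·C_{R0}·X = 0.4002×0.848×0.529 = 0.180 mol/dm³; Y_S = C_S/C_{R0} = 0.212.

0.212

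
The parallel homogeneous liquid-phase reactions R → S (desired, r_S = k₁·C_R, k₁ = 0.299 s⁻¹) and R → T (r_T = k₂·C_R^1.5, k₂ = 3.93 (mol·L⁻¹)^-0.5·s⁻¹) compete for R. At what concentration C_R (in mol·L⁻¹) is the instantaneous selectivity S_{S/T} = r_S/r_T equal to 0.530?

S_{S/T} = (k₁/k₂)·C_R^-0.5 ⇒ C_R = (S·k₂/k₁)^(-2).
= (0.530×3.93/0.299)^(-2) = (6.966)^(-2) = 0.0206 mol·L⁻¹.

0.0206 mol·L⁻¹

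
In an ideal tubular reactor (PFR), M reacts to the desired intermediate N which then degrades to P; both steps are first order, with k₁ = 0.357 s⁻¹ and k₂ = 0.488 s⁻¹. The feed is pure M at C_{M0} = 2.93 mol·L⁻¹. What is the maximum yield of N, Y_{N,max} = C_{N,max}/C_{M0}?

0.312

At the optimum, C_{N,max}/C_{M0} = (k₁/k₂)^[k₂/(k₂−k₁)].
= (0.357/0.488)^(0.488/(0.488−0.357)) = (0.7316)^(3.725) = 0.3121.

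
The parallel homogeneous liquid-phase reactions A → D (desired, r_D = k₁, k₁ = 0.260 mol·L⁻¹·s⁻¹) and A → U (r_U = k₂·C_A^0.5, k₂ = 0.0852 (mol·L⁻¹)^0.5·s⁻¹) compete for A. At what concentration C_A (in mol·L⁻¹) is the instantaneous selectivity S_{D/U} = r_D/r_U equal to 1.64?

3.46 mol·L⁻¹

S_{D/U} = (k₁/k₂)·C_A^-0.5 ⇒ C_A = (S·k₂/k₁)^(-2).
= (1.64×0.0852/0.260)^(-2) = (0.5374)^(-2) = 3.46 mol·L⁻¹.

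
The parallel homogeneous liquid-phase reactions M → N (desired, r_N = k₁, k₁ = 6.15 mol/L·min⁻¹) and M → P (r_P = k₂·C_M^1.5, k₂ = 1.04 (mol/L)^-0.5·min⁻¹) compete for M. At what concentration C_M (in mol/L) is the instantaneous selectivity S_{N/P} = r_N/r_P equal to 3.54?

S_{N/P} = (k₁/k₂)·C_M^-1.5 ⇒ C_M = (S·k₂/k₁)^(1/(-1.5)).
= (3.54×1.04/6.15)^(-0.6667) = (0.5986)^(-0.6667) = 1.41 mol/L.

1.41 mol/L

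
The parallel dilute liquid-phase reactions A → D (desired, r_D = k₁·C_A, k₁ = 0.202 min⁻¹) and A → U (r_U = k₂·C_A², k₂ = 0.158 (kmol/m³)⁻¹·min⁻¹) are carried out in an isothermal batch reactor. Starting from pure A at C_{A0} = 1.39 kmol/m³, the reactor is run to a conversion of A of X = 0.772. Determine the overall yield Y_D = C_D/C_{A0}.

C_A = C_{A0}(1−X) = 0.3169 kmol/m³.
Along a PFR/batch, dC_D/dC_A = −r_D/(r_D+r_U) = −k₁/(k₁+k₂·C_A).
Integrating from C_{A0} to C_A: C_D = (0.202/0.158)·ln[(0.202+0.158·1.39)/(0.202+0.158·0.317)] = 1.278·ln(0.4216/0.2521) = 0.6576 kmol/m³.
Y_D = C_D/C_{A0} = 0.6576/1.39 = 0.473.

0.473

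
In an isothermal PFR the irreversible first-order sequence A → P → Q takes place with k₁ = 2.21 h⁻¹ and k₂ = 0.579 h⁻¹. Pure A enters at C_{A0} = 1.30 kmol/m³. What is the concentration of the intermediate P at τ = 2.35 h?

0.442 kmol/m³

For first-order series with pure A initially, C_P(τ) = k₁C_{A0}/(k₂−k₁)·(e^(−k₁τ) − e^(−k₂τ)).
e^(−k₁τ) = e^(−2.21×2.35) = e^(−5.194) = 0.005553; e^(−k₂τ) = e^(−1.361) = 0.2565.
C_P = 2.21×1.30/(0.579−2.21) × (0.005553−0.2565) = (-1.761)×(-0.2509) = 0.4420 kmol/m³.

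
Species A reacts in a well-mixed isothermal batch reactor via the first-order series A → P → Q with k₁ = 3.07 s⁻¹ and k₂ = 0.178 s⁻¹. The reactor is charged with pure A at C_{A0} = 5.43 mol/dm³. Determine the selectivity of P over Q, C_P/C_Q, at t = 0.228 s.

The intermediate concentration in a first-order A→B→C sequence is C_P = k₁C_{A0}(e^(−k₁t) − e^(−k₂t))/(k₂−k₁).
e^(−k₁t) = e^(−3.07×0.228) = e^(−0.7000) = 0.4966; e^(−k₂t) = e^(−0.04058) = 0.9602.
C_P = 3.07×5.43/(0.178−3.07) × (0.4966−0.9602) = (-5.764)×(-0.4636) = 2.672 mol/dm³.
C_A = C_{A0}e^(−k₁t) = 2.697 mol/dm³, so C_Q = C_{A0}−C_A−C_P = 0.06101 mol/dm³; C_P/C_Q = 43.8.

43.8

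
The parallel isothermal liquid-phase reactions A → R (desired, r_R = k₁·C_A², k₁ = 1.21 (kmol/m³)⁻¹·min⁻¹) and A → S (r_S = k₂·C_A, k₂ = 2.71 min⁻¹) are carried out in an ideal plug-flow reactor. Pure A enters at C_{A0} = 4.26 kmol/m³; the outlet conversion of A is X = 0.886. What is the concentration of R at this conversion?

1.83 kmol/m³

C_A = C_{A0}(1−X) = 0.4856 kmol/m³.
Along a PFR/batch, dC_S/dC_A = −r_S/(r_R+r_S) = −k₂/(k₂+k₁·C_A).
Integrating from C_{A0} to C_A: C_S = (2.71/1.21)·ln[(2.71+1.21·4.26)/(2.71+1.21·0.486)] = 2.240·ln(7.865/3.298) = 1.947 kmol/m³.
Then C_R = (C_{A0}−C_A) − C_S = 3.774 − 1.947 = 1.828 kmol/m³.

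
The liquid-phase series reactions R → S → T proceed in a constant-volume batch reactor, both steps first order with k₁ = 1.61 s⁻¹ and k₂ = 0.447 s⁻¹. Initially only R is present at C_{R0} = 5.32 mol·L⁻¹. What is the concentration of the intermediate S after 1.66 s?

For first-order series with pure R initially, C_S(t) = k₁C_{R0}/(k₂−k₁)·(e^(−k₁t) − e^(−k₂t)).
e^(−k₁t) = e^(−1.61×1.66) = e^(−2.673) = 0.06907; e^(−k₂t) = e^(−0.7420) = 0.4762.
C_S = 1.61×5.32/(0.447−1.61) × (0.06907−0.4762) = (-7.365)×(-0.4071) = 2.998 mol·L⁻¹.

3.00 mol·L⁻¹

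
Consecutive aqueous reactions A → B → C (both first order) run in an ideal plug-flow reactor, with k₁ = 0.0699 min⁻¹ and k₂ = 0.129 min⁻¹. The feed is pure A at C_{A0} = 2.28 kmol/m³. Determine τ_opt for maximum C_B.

10.4 min

For first-order series the maximum of C_B occurs at τ_opt = ln(k₂/k₁)/(k₂−k₁).
= ln(0.129/0.0699)/(0.129−0.0699) = ln(1.845)/0.05910 = 0.6127/0.05910 = 10.4 min.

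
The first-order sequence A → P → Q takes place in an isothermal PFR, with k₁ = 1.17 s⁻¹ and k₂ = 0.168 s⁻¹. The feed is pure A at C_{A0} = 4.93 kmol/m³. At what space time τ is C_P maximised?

The intermediate peaks when r₁ = r₂, i.e. k₁e^(−k₁τ) = k₂e^(−k₂τ), giving τ_opt = ln(k₂/k₁)/(k₂−k₁).
= ln(0.168/1.17)/(0.168−1.17) = ln(0.1436)/-1.002 = -1.941/-1.002 = 1.94 s.

1.94 s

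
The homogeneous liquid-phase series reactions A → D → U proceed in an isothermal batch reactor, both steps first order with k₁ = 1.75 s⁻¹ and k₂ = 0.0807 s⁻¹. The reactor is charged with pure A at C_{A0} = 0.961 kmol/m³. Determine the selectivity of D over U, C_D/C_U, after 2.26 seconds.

6.70

The intermediate concentration in a first-order A→B→C sequence is C_D = k₁C_{A0}(e^(−k₁t) − e^(−k₂t))/(k₂−k₁).
e^(−k₁t) = e^(−1.75×2.26) = e^(−3.955) = 0.01916; e^(−k₂t) = e^(−0.1824) = 0.8333.
C_D = 1.75×0.961/(0.0807−1.75) × (0.01916−0.8333) = (-1.007)×(-0.8141) = 0.8202 kmol/m³.
C_A = C_{A0}e^(−k₁t) = 0.01841 kmol/m³, so C_U = C_{A0}−C_A−C_D = 0.1224 kmol/m³; C_D/C_U = 6.70.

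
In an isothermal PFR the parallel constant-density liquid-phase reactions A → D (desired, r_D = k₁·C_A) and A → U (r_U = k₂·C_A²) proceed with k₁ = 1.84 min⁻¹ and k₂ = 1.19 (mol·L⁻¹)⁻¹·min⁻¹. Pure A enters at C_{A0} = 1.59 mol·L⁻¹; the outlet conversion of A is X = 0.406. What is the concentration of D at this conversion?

C_A = C_{A0}(1−X) = 0.9445 mol·L⁻¹.
Along a PFR/batch, dC_D/dC_A = −r_D/(r_D+r_U) = −k₁/(k₁+k₂·C_A).
Integrating from C_{A0} to C_A: C_D = (1.84/1.19)·ln[(1.84+1.19·1.59)/(1.84+1.19·0.944)] = 1.546·ln(3.732/2.964) = 0.3563 mol·L⁻¹.

0.356 mol·L⁻¹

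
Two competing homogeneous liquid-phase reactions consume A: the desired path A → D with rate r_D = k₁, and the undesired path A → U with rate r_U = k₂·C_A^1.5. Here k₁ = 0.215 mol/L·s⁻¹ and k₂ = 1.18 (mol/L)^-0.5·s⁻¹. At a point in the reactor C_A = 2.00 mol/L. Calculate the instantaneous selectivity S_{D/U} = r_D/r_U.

0.0644

S_{D/U} = r_D/r_U = (k₁)/(k₂·C_A^1.5) = (k₁/k₂)·C_A^-1.5.
= (0.215) / (1.18×2.000^1.5) = 0.2150/3.338 = 0.0644.
The undesired path is higher order in A, so low C_A (CSTR or dilute feed) favours D.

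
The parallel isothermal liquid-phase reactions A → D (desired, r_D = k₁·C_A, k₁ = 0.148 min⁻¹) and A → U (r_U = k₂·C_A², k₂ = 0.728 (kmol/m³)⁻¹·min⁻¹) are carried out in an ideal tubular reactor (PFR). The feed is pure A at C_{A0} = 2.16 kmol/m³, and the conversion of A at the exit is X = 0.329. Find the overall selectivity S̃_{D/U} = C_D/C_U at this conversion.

0.114

C_A = C_{A0}(1−X) = 1.449 kmol/m³.
Along a PFR/batch, dC_D/dC_A = −r_D/(r_D+r_U) = −k₁/(k₁+k₂·C_A).
Integrating from C_{A0} to C_A: C_D = (0.148/0.728)·ln[(0.148+0.728·2.16)/(0.148+0.728·1.45)] = 0.2033·ln(1.720/1.203) = 0.07271 kmol/m³.
C_U = (C_{A0}−C_A)−C_D = 0.6379 kmol/m³; S̃_{D/U} = 0.07271/0.6379 = 0.114.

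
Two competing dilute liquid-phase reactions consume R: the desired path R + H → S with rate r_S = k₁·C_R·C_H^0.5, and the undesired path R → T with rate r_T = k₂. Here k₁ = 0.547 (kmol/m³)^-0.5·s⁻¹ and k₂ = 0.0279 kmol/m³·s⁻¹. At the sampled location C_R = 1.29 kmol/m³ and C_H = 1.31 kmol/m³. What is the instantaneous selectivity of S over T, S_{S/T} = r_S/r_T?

28.9

S_{S/T} = r_S/r_T = (k₁·C_R·C_H^0.5)/(k₂) = (k₁/k₂)·C_R·C_H^0.5.
= (0.547×1.290×1.310^0.5) / (0.0279) = 0.8076/0.02790 = 28.9.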